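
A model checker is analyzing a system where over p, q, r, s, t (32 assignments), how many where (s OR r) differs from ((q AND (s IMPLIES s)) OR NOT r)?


F1 = (s OR r)
F2 = ((q AND (s IMPLIES s)) OR NOT r)
Evaluate both on each of 32 rows (bits = p,q,r,s,t):
  row 0 [00000]: F1=0 F2=1 (differ) -> 1
  row 1 [00001]: F1=0 F2=1 (differ) -> 1
  row 2 [00010]: F1=1 F2=1 -> 0
  row 3 [00011]: F1=1 F2=1 -> 0
  row 4 [00100]: F1=1 F2=0 (differ) -> 1
  row 5 [00101]: F1=1 F2=0 (differ) -> 1
  row 6 [00110]: F1=1 F2=0 (differ) -> 1
  row 7 [00111]: F1=1 F2=0 (differ) -> 1
  row 8 [01000]: F1=0 F2=1 (differ) -> 1
  row 9 [01001]: F1=0 F2=1 (differ) -> 1
  row 10 [01010]: F1=1 F2=1 -> 0
  row 11 [01011]: F1=1 F2=1 -> 0
  row 12 [01100]: F1=1 F2=1 -> 0
  row 13 [01101]: F1=1 F2=1 -> 0
  row 14 [01110]: F1=1 F2=1 -> 0
  row 15 [01111]: F1=1 F2=1 -> 0
  row 16 [10000]: F1=0 F2=1 (differ) -> 1
  row 17 [10001]: F1=0 F2=1 (differ) -> 1
  row 18 [10010]: F1=1 F2=1 -> 0
  row 19 [10011]: F1=1 F2=1 -> 0
  row 20 [10100]: F1=1 F2=0 (differ) -> 1
  row 21 [10101]: F1=1 F2=0 (differ) -> 1
  row 22 [10110]: F1=1 F2=0 (differ) -> 1
  row 23 [10111]: F1=1 F2=0 (differ) -> 1
  row 24 [11000]: F1=0 F2=1 (differ) -> 1
  row 25 [11001]: F1=0 F2=1 (differ) -> 1
  row 26 [11010]: F1=1 F2=1 -> 0
  row 27 [11011]: F1=1 F2=1 -> 0
  row 28 [11100]: F1=1 F2=1 -> 0
  row 29 [11101]: F1=1 F2=1 -> 0
  row 30 [11110]: F1=1 F2=1 -> 0
  row 31 [11111]: F1=1 F2=1 -> 0
Full result column, 8 rows per line (p,q fixed per line; r,s,t runs 000..111 left to right):
  rows 0-7 [p,q=00]: 11001111  (ones: 6)
  rows 8-15 [p,q=01]: 11000000  (ones: 2)
  rows 16-23 [p,q=10]: 11001111  (ones: 6)
  rows 24-31 [p,q=11]: 11000000  (ones: 2)
Disagreements = 6+2+6+2 = 16

16


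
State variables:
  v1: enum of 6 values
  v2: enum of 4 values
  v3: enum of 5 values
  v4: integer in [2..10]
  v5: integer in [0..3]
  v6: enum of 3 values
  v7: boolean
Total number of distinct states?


State space = product of domain sizes of all variables.
Domain sizes:
  v1 (enum of 6 values): 6
  v2 (enum of 4 values): 4
  v3 (enum of 5 values): 5
  v4 (integer in [2..10]): 9
  v5 (integer in [0..3]): 4
  v6 (enum of 3 values): 3
  v7 (boolean): 2
Product = 6 * 4 * 5 * 9 * 4 * 3 * 2 = 25920

25920


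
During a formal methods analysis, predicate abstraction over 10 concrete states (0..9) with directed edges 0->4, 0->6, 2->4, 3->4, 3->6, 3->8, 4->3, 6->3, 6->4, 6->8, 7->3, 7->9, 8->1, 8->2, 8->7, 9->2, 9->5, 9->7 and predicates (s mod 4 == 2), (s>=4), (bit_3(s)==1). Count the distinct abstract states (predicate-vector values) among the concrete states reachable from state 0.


BFS from 0:
Concrete reachable: {0, 1, 2, 3, 4, 5, 6, 7, 8, 9}
Abstract via predicates (s mod 4 == 2), (s>=4), (bit_3(s)==1):
  (0,0,0) <- {0, 1, 3}
  (0,1,0) <- {4, 5, 7}
  (0,1,1) <- {8, 9}
  (1,0,0) <- {2}
  (1,1,0) <- {6}
Distinct abstract states = 5

5


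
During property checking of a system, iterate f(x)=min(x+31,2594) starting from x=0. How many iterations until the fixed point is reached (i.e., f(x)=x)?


Step 1: x=0, cap=2594, increment=31
Step 2: x grows by 31 each step until capped at 2594; fixed point is x=2594
Step 3: iterations = ceil(2594/31) = 84

84


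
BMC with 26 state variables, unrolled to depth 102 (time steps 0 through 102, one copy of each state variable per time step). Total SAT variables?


BMC unrolls to depth k, creating one copy of each state var for steps 0..k.
Step count = 102 + 1 = 103 (steps 0 through 102)
Vars per step = 26
Total = 26 * 103 = 2678

2678


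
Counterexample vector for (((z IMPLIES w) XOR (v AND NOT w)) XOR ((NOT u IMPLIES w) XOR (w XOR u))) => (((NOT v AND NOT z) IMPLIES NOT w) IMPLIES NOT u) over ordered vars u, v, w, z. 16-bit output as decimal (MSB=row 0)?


F1 = (((z IMPLIES w) XOR (v AND NOT w)) XOR ((NOT u IMPLIES w) XOR (w XOR u)))
F2 = (((NOT v AND NOT z) IMPLIES NOT w) IMPLIES NOT u)
Counterexample to F1=>F2 is where F1=1 and F2=0.
Evaluate each row (bits = u,v,w,z, MSB first):
  row 0 [0000]: F1=1 F2=1 -> F1&~F2 -> 0
  row 1 [0001]: F1=0 F2=1 -> F1&~F2 -> 0
  row 2 [0010]: F1=1 F2=1 -> F1&~F2 -> 0
  row 3 [0011]: F1=1 F2=1 -> F1&~F2 -> 0
  row 4 [0100]: F1=0 F2=1 -> F1&~F2 -> 0
  row 5 [0101]: F1=1 F2=1 -> F1&~F2 -> 0
  row 6 [0110]: F1=1 F2=1 -> F1&~F2 -> 0
  row 7 [0111]: F1=1 F2=1 -> F1&~F2 -> 0
  row 8 [1000]: F1=1 F2=0 -> F1&~F2 -> 1
  row 9 [1001]: F1=0 F2=0 -> F1&~F2 -> 0
  row 10 [1010]: F1=0 F2=1 -> F1&~F2 -> 0
  row 11 [1011]: F1=0 F2=0 -> F1&~F2 -> 0
  row 12 [1100]: F1=0 F2=0 -> F1&~F2 -> 0
  row 13 [1101]: F1=1 F2=0 -> F1&~F2 -> 1
  row 14 [1110]: F1=0 F2=0 -> F1&~F2 -> 0
  row 15 [1111]: F1=0 F2=0 -> F1&~F2 -> 0
Full result column, 4 rows per line (u,v fixed per line; w,z runs 00..11 left to right):
  rows 0-3 [u,v=00]: 0000  = hex 0
  rows 4-7 [u,v=01]: 0000  = hex 0
  rows 8-11 [u,v=10]: 1000  = hex 8
  rows 12-15 [u,v=11]: 0100  = hex 4
Counterexample vector (row 0 .. row 15) = 0000000010000100
Output column grouped in 4s = 0000 0000 1000 0100 = 0x0084
Convert to decimal digit by digit (value = value*16 + digit):
  0 -> 0
  0*16 + 0 = 0
  0*16 + 8 = 8
  8*16 + 4 = 132
Decimal = 132

132


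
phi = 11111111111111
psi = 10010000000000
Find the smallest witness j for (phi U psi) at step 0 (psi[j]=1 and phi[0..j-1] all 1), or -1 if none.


(phi U psi) at 0: need smallest j with psi[j]=1 and phi[i]=1 for all i in [0,j).
Scan from step 0:
  step 0: psi=1 and phi held for [0,0) -> witness found
Witness step = 0

0


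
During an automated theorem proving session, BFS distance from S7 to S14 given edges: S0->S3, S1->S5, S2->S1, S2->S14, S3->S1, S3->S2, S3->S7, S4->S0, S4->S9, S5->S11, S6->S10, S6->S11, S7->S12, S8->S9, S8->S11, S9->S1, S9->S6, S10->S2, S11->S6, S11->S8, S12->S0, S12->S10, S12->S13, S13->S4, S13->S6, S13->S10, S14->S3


BFS layer-by-layer from S7:
  dist 0: {S7}
  dist 1: {S12}
  dist 2: {S0, S10, S13}
  dist 3: {S2, S3, S4, S6}
  dist 4: {S1, S9, S11, S14}
  -> S14 reached at distance 4
Shortest path length = 4

4


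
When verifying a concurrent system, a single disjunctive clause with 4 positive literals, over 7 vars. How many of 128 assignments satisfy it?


Step 1: Total=2^7=128
Step 2: Unsat when all 4 false: 2^3=8
Step 3: Sat=128-8=120

120


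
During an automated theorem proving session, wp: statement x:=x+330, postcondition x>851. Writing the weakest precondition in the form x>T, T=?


Formula: wp(x:=E, P) = P[E/x] (substitute E for x in postcondition)
Step 1: Postcondition: x>851
Step 2: Substitute x+330 for x: x+330>851
Step 3: Solve for x: x > 851-330 = 521

521


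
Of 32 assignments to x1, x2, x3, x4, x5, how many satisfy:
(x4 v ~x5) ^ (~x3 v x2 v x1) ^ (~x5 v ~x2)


CNF with 3 clauses over 5 vars (32 assignments).
An assignment satisfies CNF iff every clause has >=1 true literal.
Check each row (bits = x1,x2,x3,x4,x5; clause T/F shown):
  row 0 [00000]: clauses=TTT -> 1
  row 1 [00001]: clauses=FTT -> 0
  row 2 [00010]: clauses=TTT -> 1
  row 3 [00011]: clauses=TTT -> 1
  row 4 [00100]: clauses=TFT -> 0
  row 5 [00101]: clauses=FFT -> 0
  row 6 [00110]: clauses=TFT -> 0
  row 7 [00111]: clauses=TFT -> 0
  row 8 [01000]: clauses=TTT -> 1
  row 9 [01001]: clauses=FTF -> 0
  row 10 [01010]: clauses=TTT -> 1
  row 11 [01011]: clauses=TTF -> 0
  row 12 [01100]: clauses=TTT -> 1
  row 13 [01101]: clauses=FTF -> 0
  row 14 [01110]: clauses=TTT -> 1
  row 15 [01111]: clauses=TTF -> 0
  row 16 [10000]: clauses=TTT -> 1
  row 17 [10001]: clauses=FTT -> 0
  row 18 [10010]: clauses=TTT -> 1
  row 19 [10011]: clauses=TTT -> 1
  row 20 [10100]: clauses=TTT -> 1
  row 21 [10101]: clauses=FTT -> 0
  row 22 [10110]: clauses=TTT -> 1
  row 23 [10111]: clauses=TTT -> 1
  row 24 [11000]: clauses=TTT -> 1
  row 25 [11001]: clauses=FTF -> 0
  row 26 [11010]: clauses=TTT -> 1
  row 27 [11011]: clauses=TTF -> 0
  row 28 [11100]: clauses=TTT -> 1
  row 29 [11101]: clauses=FTF -> 0
  row 30 [11110]: clauses=TTT -> 1
  row 31 [11111]: clauses=TTF -> 0
Full result column, 8 rows per line (x1,x2 fixed per line; x3,x4,x5 runs 000..111 left to right):
  rows 0-7 [x1,x2=00]: 10110000  (ones: 3)
  rows 8-15 [x1,x2=01]: 10101010  (ones: 4)
  rows 16-23 [x1,x2=10]: 10111011  (ones: 6)
  rows 24-31 [x1,x2=11]: 10101010  (ones: 4)
Satisfying assignments = 3+4+6+4 = 17

17


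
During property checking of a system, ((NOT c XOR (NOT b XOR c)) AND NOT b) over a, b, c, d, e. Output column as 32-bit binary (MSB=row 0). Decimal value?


Formula: ((NOT c XOR (NOT b XOR c)) AND NOT b) over a, b, c, d, e (32 rows)
Evaluate each row (bits = a,b,c,d,e, MSB first):
  row 0 [00000]: ((NOT 0 XOR (NOT 0 XOR 0)) AND NOT 0) -> 0
  row 1 [00001]: ((NOT 0 XOR (NOT 0 XOR 0)) AND NOT 0) -> 0
  row 2 [00010]: ((NOT 0 XOR (NOT 0 XOR 0)) AND NOT 0) -> 0
  row 3 [00011]: ((NOT 0 XOR (NOT 0 XOR 0)) AND NOT 0) -> 0
  row 4 [00100]: ((NOT 1 XOR (NOT 0 XOR 1)) AND NOT 0) -> 0
  row 5 [00101]: ((NOT 1 XOR (NOT 0 XOR 1)) AND NOT 0) -> 0
  row 6 [00110]: ((NOT 1 XOR (NOT 0 XOR 1)) AND NOT 0) -> 0
  row 7 [00111]: ((NOT 1 XOR (NOT 0 XOR 1)) AND NOT 0) -> 0
  row 8 [01000]: ((NOT 0 XOR (NOT 1 XOR 0)) AND NOT 1) -> 0
  row 9 [01001]: ((NOT 0 XOR (NOT 1 XOR 0)) AND NOT 1) -> 0
  row 10 [01010]: ((NOT 0 XOR (NOT 1 XOR 0)) AND NOT 1) -> 0
  row 11 [01011]: ((NOT 0 XOR (NOT 1 XOR 0)) AND NOT 1) -> 0
  row 12 [01100]: ((NOT 1 XOR (NOT 1 XOR 1)) AND NOT 1) -> 0
  row 13 [01101]: ((NOT 1 XOR (NOT 1 XOR 1)) AND NOT 1) -> 0
  row 14 [01110]: ((NOT 1 XOR (NOT 1 XOR 1)) AND NOT 1) -> 0
  row 15 [01111]: ((NOT 1 XOR (NOT 1 XOR 1)) AND NOT 1) -> 0
  row 16 [10000]: ((NOT 0 XOR (NOT 0 XOR 0)) AND NOT 0) -> 0
  row 17 [10001]: ((NOT 0 XOR (NOT 0 XOR 0)) AND NOT 0) -> 0
  row 18 [10010]: ((NOT 0 XOR (NOT 0 XOR 0)) AND NOT 0) -> 0
  row 19 [10011]: ((NOT 0 XOR (NOT 0 XOR 0)) AND NOT 0) -> 0
  row 20 [10100]: ((NOT 1 XOR (NOT 0 XOR 1)) AND NOT 0) -> 0
  row 21 [10101]: ((NOT 1 XOR (NOT 0 XOR 1)) AND NOT 0) -> 0
  row 22 [10110]: ((NOT 1 XOR (NOT 0 XOR 1)) AND NOT 0) -> 0
  row 23 [10111]: ((NOT 1 XOR (NOT 0 XOR 1)) AND NOT 0) -> 0
  row 24 [11000]: ((NOT 0 XOR (NOT 1 XOR 0)) AND NOT 1) -> 0
  row 25 [11001]: ((NOT 0 XOR (NOT 1 XOR 0)) AND NOT 1) -> 0
  row 26 [11010]: ((NOT 0 XOR (NOT 1 XOR 0)) AND NOT 1) -> 0
  row 27 [11011]: ((NOT 0 XOR (NOT 1 XOR 0)) AND NOT 1) -> 0
  row 28 [11100]: ((NOT 1 XOR (NOT 1 XOR 1)) AND NOT 1) -> 0
  row 29 [11101]: ((NOT 1 XOR (NOT 1 XOR 1)) AND NOT 1) -> 0
  row 30 [11110]: ((NOT 1 XOR (NOT 1 XOR 1)) AND NOT 1) -> 0
  row 31 [11111]: ((NOT 1 XOR (NOT 1 XOR 1)) AND NOT 1) -> 0
Full result column, 4 rows per line (a,b,c fixed per line; d,e runs 00..11 left to right):
  rows 0-3 [a,b,c=000]: 0000  = hex 0
  rows 4-7 [a,b,c=001]: 0000  = hex 0
  rows 8-11 [a,b,c=010]: 0000  = hex 0
  rows 12-15 [a,b,c=011]: 0000  = hex 0
  rows 16-19 [a,b,c=100]: 0000  = hex 0
  rows 20-23 [a,b,c=101]: 0000  = hex 0
  rows 24-27 [a,b,c=110]: 0000  = hex 0
  rows 28-31 [a,b,c=111]: 0000  = hex 0
Output column (row 0 .. row 31) = 00000000000000000000000000000000
Output column grouped in 4s = 0000 0000 0000 0000 0000 0000 0000 0000 = 0x00000000
Convert to decimal digit by digit (value = value*16 + digit):
  0 -> 0
  0*16 + 0 = 0
  0*16 + 0 = 0
  0*16 + 0 = 0
  0*16 + 0 = 0
  0*16 + 0 = 0
  0*16 + 0 = 0
  0*16 + 0 = 0
Decimal = 0

0


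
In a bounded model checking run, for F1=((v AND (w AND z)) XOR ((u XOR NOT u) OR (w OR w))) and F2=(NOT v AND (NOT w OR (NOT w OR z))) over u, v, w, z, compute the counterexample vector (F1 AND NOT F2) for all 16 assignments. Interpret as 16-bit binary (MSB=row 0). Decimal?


F1 = ((v AND (w AND z)) XOR ((u XOR NOT u) OR (w OR w)))
F2 = (NOT v AND (NOT w OR (NOT w OR z)))
Counterexample to F1=>F2 is where F1=1 and F2=0.
Evaluate each row (bits = u,v,w,z, MSB first):
  row 0 [0000]: F1=1 F2=1 -> F1&~F2 -> 0
  row 1 [0001]: F1=1 F2=1 -> F1&~F2 -> 0
  row 2 [0010]: F1=1 F2=0 -> F1&~F2 -> 1
  row 3 [0011]: F1=1 F2=1 -> F1&~F2 -> 0
  row 4 [0100]: F1=1 F2=0 -> F1&~F2 -> 1
  row 5 [0101]: F1=1 F2=0 -> F1&~F2 -> 1
  row 6 [0110]: F1=1 F2=0 -> F1&~F2 -> 1
  row 7 [0111]: F1=0 F2=0 -> F1&~F2 -> 0
  row 8 [1000]: F1=1 F2=1 -> F1&~F2 -> 0
  row 9 [1001]: F1=1 F2=1 -> F1&~F2 -> 0
  row 10 [1010]: F1=1 F2=0 -> F1&~F2 -> 1
  row 11 [1011]: F1=1 F2=1 -> F1&~F2 -> 0
  row 12 [1100]: F1=1 F2=0 -> F1&~F2 -> 1
  row 13 [1101]: F1=1 F2=0 -> F1&~F2 -> 1
  row 14 [1110]: F1=1 F2=0 -> F1&~F2 -> 1
  row 15 [1111]: F1=0 F2=0 -> F1&~F2 -> 0
Full result column, 4 rows per line (u,v fixed per line; w,z runs 00..11 left to right):
  rows 0-3 [u,v=00]: 0010  = hex 2
  rows 4-7 [u,v=01]: 1110  = hex E
  rows 8-11 [u,v=10]: 0010  = hex 2
  rows 12-15 [u,v=11]: 1110  = hex E
Counterexample vector (row 0 .. row 15) = 0010111000101110
Output column grouped in 4s = 0010 1110 0010 1110 = 0x2E2E
Convert to decimal digit by digit (value = value*16 + digit):
  2 -> 2
  2*16 + 14 (E) = 46
  46*16 + 2 = 738
  738*16 + 14 (E) = 11822
Decimal = 11822

11822


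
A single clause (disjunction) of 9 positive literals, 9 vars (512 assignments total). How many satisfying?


Step 1: Total=2^9=512
Step 2: Unsat when all 9 false: 2^0=1
Step 3: Sat=512-1=511

511


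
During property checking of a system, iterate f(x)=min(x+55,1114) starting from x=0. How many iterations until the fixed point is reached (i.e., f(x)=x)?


Step 1: x=0, cap=1114, increment=55
Step 2: x grows by 55 each step until capped at 1114; fixed point is x=1114
Step 3: iterations = ceil(1114/55) = 21

21


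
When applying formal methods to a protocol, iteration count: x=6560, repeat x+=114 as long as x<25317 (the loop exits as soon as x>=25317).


Step 1: x goes from 6560 toward 25317 by 114; the body runs while x<25317, so iterations = ceil((bound-start)/step)
Step 2: Distance=18757
Step 3: ceil(18757/114)=165

165


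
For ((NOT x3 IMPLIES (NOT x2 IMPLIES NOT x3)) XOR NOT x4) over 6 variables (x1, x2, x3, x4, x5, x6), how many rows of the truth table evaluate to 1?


Formula: ((NOT x3 IMPLIES (NOT x2 IMPLIES NOT x3)) XOR NOT x4) over 6 vars (64 rows)
Evaluate each row (x1, x2, x3, x4, x5, x6 as bits, MSB first):
  row 0 [000000]: ((NOT 0 IMPLIES (NOT 0 IMPLIES NOT 0)) XOR NOT 0) -> 0
  row 1 [000001]: ((NOT 0 IMPLIES (NOT 0 IMPLIES NOT 0)) XOR NOT 0) -> 0
  row 2 [000010]: ((NOT 0 IMPLIES (NOT 0 IMPLIES NOT 0)) XOR NOT 0) -> 0
  row 3 [000011]: ((NOT 0 IMPLIES (NOT 0 IMPLIES NOT 0)) XOR NOT 0) -> 0
  row 4 [000100]: ((NOT 0 IMPLIES (NOT 0 IMPLIES NOT 0)) XOR NOT 1) -> 1
  (every remaining row is evaluated the same way; all 64 results are listed next)
Full result column, 8 rows per line (x1,x2,x3 fixed per line; x4,x5,x6 runs 000..111 left to right):
  rows 0-7 [x1,x2,x3=000]: 00001111  (ones: 4)
  rows 8-15 [x1,x2,x3=001]: 00001111  (ones: 4)
  rows 16-23 [x1,x2,x3=010]: 00001111  (ones: 4)
  rows 24-31 [x1,x2,x3=011]: 00001111  (ones: 4)
  rows 32-39 [x1,x2,x3=100]: 00001111  (ones: 4)
  rows 40-47 [x1,x2,x3=101]: 00001111  (ones: 4)
  rows 48-55 [x1,x2,x3=110]: 00001111  (ones: 4)
  rows 56-63 [x1,x2,x3=111]: 00001111  (ones: 4)
Count of 1-rows = 4+4+4+4+4+4+4+4 = 32

32


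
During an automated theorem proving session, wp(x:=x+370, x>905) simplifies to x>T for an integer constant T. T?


Formula: wp(x:=E, P) = P[E/x] (substitute E for x in postcondition)
Step 1: Postcondition: x>905
Step 2: Substitute x+370 for x: x+370>905
Step 3: Solve for x: x > 905-370 = 535

535


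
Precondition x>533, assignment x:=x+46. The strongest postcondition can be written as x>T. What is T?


Formula: sp(P, x:=E) = exists old_x. (x = E[old_x/x]) AND P[old_x/x] (old_x is the value of x before the assignment; eliminate old_x by solving x = E[old_x/x] for old_x)
Step 1: Precondition P: x>533, i.e. old_x > 533
Step 2: Assignment gives x = old_x + 46, so old_x = x - 46
Step 3: Substitute into P: x - 46 > 533
Step 4: Simplify: x > 533+46 = 579

579


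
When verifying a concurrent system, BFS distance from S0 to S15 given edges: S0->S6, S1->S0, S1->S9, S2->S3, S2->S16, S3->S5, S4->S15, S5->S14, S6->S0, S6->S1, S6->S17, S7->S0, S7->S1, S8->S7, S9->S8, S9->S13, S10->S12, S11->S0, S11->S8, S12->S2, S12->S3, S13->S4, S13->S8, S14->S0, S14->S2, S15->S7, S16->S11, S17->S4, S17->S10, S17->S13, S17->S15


BFS layer-by-layer from S0:
  dist 0: {S0}
  dist 1: {S6}
  dist 2: {S1, S17}
  dist 3: {S4, S9, S10, S13, S15}
  -> S15 reached at distance 3
Shortest path length = 3

3


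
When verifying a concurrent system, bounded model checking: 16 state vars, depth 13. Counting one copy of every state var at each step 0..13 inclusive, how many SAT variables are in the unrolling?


BMC unrolls to depth k, creating one copy of each state var for steps 0..k.
Step count = 13 + 1 = 14 (steps 0 through 13)
Vars per step = 16
Total = 16 * 14 = 224

224


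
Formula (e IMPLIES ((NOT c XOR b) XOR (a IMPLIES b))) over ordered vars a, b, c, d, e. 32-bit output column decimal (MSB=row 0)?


Formula: (e IMPLIES ((NOT c XOR b) XOR (a IMPLIES b))) over a, b, c, d, e (32 rows)
Evaluate each row (bits = a,b,c,d,e, MSB first):
  row 0 [00000]: (0 IMPLIES ((NOT 0 XOR 0) XOR (0 IMPLIES 0))) -> 1
  row 1 [00001]: (1 IMPLIES ((NOT 0 XOR 0) XOR (0 IMPLIES 0))) -> 0
  row 2 [00010]: (0 IMPLIES ((NOT 0 XOR 0) XOR (0 IMPLIES 0))) -> 1
  row 3 [00011]: (1 IMPLIES ((NOT 0 XOR 0) XOR (0 IMPLIES 0))) -> 0
  row 4 [00100]: (0 IMPLIES ((NOT 1 XOR 0) XOR (0 IMPLIES 0))) -> 1
  row 5 [00101]: (1 IMPLIES ((NOT 1 XOR 0) XOR (0 IMPLIES 0))) -> 1
  row 6 [00110]: (0 IMPLIES ((NOT 1 XOR 0) XOR (0 IMPLIES 0))) -> 1
  row 7 [00111]: (1 IMPLIES ((NOT 1 XOR 0) XOR (0 IMPLIES 0))) -> 1
  row 8 [01000]: (0 IMPLIES ((NOT 0 XOR 1) XOR (0 IMPLIES 1))) -> 1
  row 9 [01001]: (1 IMPLIES ((NOT 0 XOR 1) XOR (0 IMPLIES 1))) -> 1
  row 10 [01010]: (0 IMPLIES ((NOT 0 XOR 1) XOR (0 IMPLIES 1))) -> 1
  row 11 [01011]: (1 IMPLIES ((NOT 0 XOR 1) XOR (0 IMPLIES 1))) -> 1
  row 12 [01100]: (0 IMPLIES ((NOT 1 XOR 1) XOR (0 IMPLIES 1))) -> 1
  row 13 [01101]: (1 IMPLIES ((NOT 1 XOR 1) XOR (0 IMPLIES 1))) -> 0
  row 14 [01110]: (0 IMPLIES ((NOT 1 XOR 1) XOR (0 IMPLIES 1))) -> 1
  row 15 [01111]: (1 IMPLIES ((NOT 1 XOR 1) XOR (0 IMPLIES 1))) -> 0
  row 16 [10000]: (0 IMPLIES ((NOT 0 XOR 0) XOR (1 IMPLIES 0))) -> 1
  row 17 [10001]: (1 IMPLIES ((NOT 0 XOR 0) XOR (1 IMPLIES 0))) -> 1
  row 18 [10010]: (0 IMPLIES ((NOT 0 XOR 0) XOR (1 IMPLIES 0))) -> 1
  row 19 [10011]: (1 IMPLIES ((NOT 0 XOR 0) XOR (1 IMPLIES 0))) -> 1
  row 20 [10100]: (0 IMPLIES ((NOT 1 XOR 0) XOR (1 IMPLIES 0))) -> 1
  row 21 [10101]: (1 IMPLIES ((NOT 1 XOR 0) XOR (1 IMPLIES 0))) -> 0
  row 22 [10110]: (0 IMPLIES ((NOT 1 XOR 0) XOR (1 IMPLIES 0))) -> 1
  row 23 [10111]: (1 IMPLIES ((NOT 1 XOR 0) XOR (1 IMPLIES 0))) -> 0
  row 24 [11000]: (0 IMPLIES ((NOT 0 XOR 1) XOR (1 IMPLIES 1))) -> 1
  row 25 [11001]: (1 IMPLIES ((NOT 0 XOR 1) XOR (1 IMPLIES 1))) -> 1
  row 26 [11010]: (0 IMPLIES ((NOT 0 XOR 1) XOR (1 IMPLIES 1))) -> 1
  row 27 [11011]: (1 IMPLIES ((NOT 0 XOR 1) XOR (1 IMPLIES 1))) -> 1
  row 28 [11100]: (0 IMPLIES ((NOT 1 XOR 1) XOR (1 IMPLIES 1))) -> 1
  row 29 [11101]: (1 IMPLIES ((NOT 1 XOR 1) XOR (1 IMPLIES 1))) -> 0
  row 30 [11110]: (0 IMPLIES ((NOT 1 XOR 1) XOR (1 IMPLIES 1))) -> 1
  row 31 [11111]: (1 IMPLIES ((NOT 1 XOR 1) XOR (1 IMPLIES 1))) -> 0
Full result column, 4 rows per line (a,b,c fixed per line; d,e runs 00..11 left to right):
  rows 0-3 [a,b,c=000]: 1010  = hex A
  rows 4-7 [a,b,c=001]: 1111  = hex F
  rows 8-11 [a,b,c=010]: 1111  = hex F
  rows 12-15 [a,b,c=011]: 1010  = hex A
  rows 16-19 [a,b,c=100]: 1111  = hex F
  rows 20-23 [a,b,c=101]: 1010  = hex A
  rows 24-27 [a,b,c=110]: 1111  = hex F
  rows 28-31 [a,b,c=111]: 1010  = hex A
Output column (row 0 .. row 31) = 10101111111110101111101011111010
Output column grouped in 4s = 1010 1111 1111 1010 1111 1010 1111 1010 = 0xAFFAFAFA
Convert to decimal digit by digit (value = value*16 + digit):
  A -> 10
  10*16 + 15 (F) = 175
  175*16 + 15 (F) = 2815
  2815*16 + 10 (A) = 45050
  45050*16 + 15 (F) = 720815
  720815*16 + 10 (A) = 11533050
  11533050*16 + 15 (F) = 184528815
  184528815*16 + 10 (A) = 2952461050
Decimal = 2952461050

2952461050


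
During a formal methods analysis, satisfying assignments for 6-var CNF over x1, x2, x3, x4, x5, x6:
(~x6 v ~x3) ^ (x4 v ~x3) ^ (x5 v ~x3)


CNF with 3 clauses over 6 vars (64 assignments).
An assignment satisfies CNF iff every clause has >=1 true literal.
Check each row (bits = x1,x2,x3,x4,x5,x6; clause T/F shown):
  row 0 [000000]: clauses=TTT -> 1
  row 1 [000001]: clauses=TTT -> 1
  row 2 [000010]: clauses=TTT -> 1
  row 3 [000011]: clauses=TTT -> 1
  row 4 [000100]: clauses=TTT -> 1
  (every remaining row is evaluated the same way; all 64 results are listed next)
Full result column, 8 rows per line (x1,x2,x3 fixed per line; x4,x5,x6 runs 000..111 left to right):
  rows 0-7 [x1,x2,x3=000]: 11111111  (ones: 8)
  rows 8-15 [x1,x2,x3=001]: 00000010  (ones: 1)
  rows 16-23 [x1,x2,x3=010]: 11111111  (ones: 8)
  rows 24-31 [x1,x2,x3=011]: 00000010  (ones: 1)
  rows 32-39 [x1,x2,x3=100]: 11111111  (ones: 8)
  rows 40-47 [x1,x2,x3=101]: 00000010  (ones: 1)
  rows 48-55 [x1,x2,x3=110]: 11111111  (ones: 8)
  rows 56-63 [x1,x2,x3=111]: 00000010  (ones: 1)
Satisfying assignments = 8+1+8+1+8+1+8+1 = 36

36


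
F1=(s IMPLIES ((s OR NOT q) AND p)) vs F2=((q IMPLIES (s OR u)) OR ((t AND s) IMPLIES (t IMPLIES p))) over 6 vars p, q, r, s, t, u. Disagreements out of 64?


F1 = (s IMPLIES ((s OR NOT q) AND p))
F2 = ((q IMPLIES (s OR u)) OR ((t AND s) IMPLIES (t IMPLIES p)))
Evaluate both on each of 64 rows (bits = p,q,r,s,t,u):
  row 0 [000000]: F1=1 F2=1 -> 0
  row 1 [000001]: F1=1 F2=1 -> 0
  row 2 [000010]: F1=1 F2=1 -> 0
  row 3 [000011]: F1=1 F2=1 -> 0
  row 4 [000100]: F1=0 F2=1 (differ) -> 1
  (every remaining row is evaluated the same way; all 64 results are listed next)
Full result column, 8 rows per line (p,q,r fixed per line; s,t,u runs 000..111 left to right):
  rows 0-7 [p,q,r=000]: 00001111  (ones: 4)
  rows 8-15 [p,q,r=001]: 00001111  (ones: 4)
  rows 16-23 [p,q,r=010]: 00001111  (ones: 4)
  rows 24-31 [p,q,r=011]: 00001111  (ones: 4)
  rows 32-39 [p,q,r=100]: 00000000  (ones: 0)
  rows 40-47 [p,q,r=101]: 00000000  (ones: 0)
  rows 48-55 [p,q,r=110]: 00000000  (ones: 0)
  rows 56-63 [p,q,r=111]: 00000000  (ones: 0)
Disagreements = 4+4+4+4+0+0+0+0 = 16

16


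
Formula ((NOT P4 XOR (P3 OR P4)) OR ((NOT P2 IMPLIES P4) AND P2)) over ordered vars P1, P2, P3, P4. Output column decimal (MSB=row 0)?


Formula: ((NOT P4 XOR (P3 OR P4)) OR ((NOT P2 IMPLIES P4) AND P2)) over P1, P2, P3, P4 (16 rows)
Evaluate each row (bits = P1,P2,P3,P4, MSB first):
  row 0 [0000]: ((NOT 0 XOR (0 OR 0)) OR ((NOT 0 IMPLIES 0) AND 0)) -> 1
  row 1 [0001]: ((NOT 1 XOR (0 OR 1)) OR ((NOT 0 IMPLIES 1) AND 0)) -> 1
  row 2 [0010]: ((NOT 0 XOR (1 OR 0)) OR ((NOT 0 IMPLIES 0) AND 0)) -> 0
  row 3 [0011]: ((NOT 1 XOR (1 OR 1)) OR ((NOT 0 IMPLIES 1) AND 0)) -> 1
  row 4 [0100]: ((NOT 0 XOR (0 OR 0)) OR ((NOT 1 IMPLIES 0) AND 1)) -> 1
  row 5 [0101]: ((NOT 1 XOR (0 OR 1)) OR ((NOT 1 IMPLIES 1) AND 1)) -> 1
  row 6 [0110]: ((NOT 0 XOR (1 OR 0)) OR ((NOT 1 IMPLIES 0) AND 1)) -> 1
  row 7 [0111]: ((NOT 1 XOR (1 OR 1)) OR ((NOT 1 IMPLIES 1) AND 1)) -> 1
  row 8 [1000]: ((NOT 0 XOR (0 OR 0)) OR ((NOT 0 IMPLIES 0) AND 0)) -> 1
  row 9 [1001]: ((NOT 1 XOR (0 OR 1)) OR ((NOT 0 IMPLIES 1) AND 0)) -> 1
  row 10 [1010]: ((NOT 0 XOR (1 OR 0)) OR ((NOT 0 IMPLIES 0) AND 0)) -> 0
  row 11 [1011]: ((NOT 1 XOR (1 OR 1)) OR ((NOT 0 IMPLIES 1) AND 0)) -> 1
  row 12 [1100]: ((NOT 0 XOR (0 OR 0)) OR ((NOT 1 IMPLIES 0) AND 1)) -> 1
  row 13 [1101]: ((NOT 1 XOR (0 OR 1)) OR ((NOT 1 IMPLIES 1) AND 1)) -> 1
  row 14 [1110]: ((NOT 0 XOR (1 OR 0)) OR ((NOT 1 IMPLIES 0) AND 1)) -> 1
  row 15 [1111]: ((NOT 1 XOR (1 OR 1)) OR ((NOT 1 IMPLIES 1) AND 1)) -> 1
Full result column, 4 rows per line (P1,P2 fixed per line; P3,P4 runs 00..11 left to right):
  rows 0-3 [P1,P2=00]: 1101  = hex D
  rows 4-7 [P1,P2=01]: 1111  = hex F
  rows 8-11 [P1,P2=10]: 1101  = hex D
  rows 12-15 [P1,P2=11]: 1111  = hex F
Output column (row 0 .. row 15) = 1101111111011111
Output column grouped in 4s = 1101 1111 1101 1111 = 0xDFDF
Convert to decimal digit by digit (value = value*16 + digit):
  D -> 13
  13*16 + 15 (F) = 223
  223*16 + 13 (D) = 3581
  3581*16 + 15 (F) = 57311
Decimal = 57311

57311


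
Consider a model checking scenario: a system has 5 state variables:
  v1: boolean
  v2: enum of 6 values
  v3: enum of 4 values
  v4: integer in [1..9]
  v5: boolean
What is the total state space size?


State space = product of domain sizes of all variables.
Domain sizes:
  v1 (boolean): 2
  v2 (enum of 6 values): 6
  v3 (enum of 4 values): 4
  v4 (integer in [1..9]): 9
  v5 (boolean): 2
Product = 2 * 6 * 4 * 9 * 2 = 864

864


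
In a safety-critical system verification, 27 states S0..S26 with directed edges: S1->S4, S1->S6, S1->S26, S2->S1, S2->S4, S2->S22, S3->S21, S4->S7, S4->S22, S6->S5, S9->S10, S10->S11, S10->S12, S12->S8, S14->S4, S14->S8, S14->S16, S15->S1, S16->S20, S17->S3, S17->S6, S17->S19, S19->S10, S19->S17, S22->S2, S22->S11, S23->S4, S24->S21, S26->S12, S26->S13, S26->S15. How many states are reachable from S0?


BFS from S0:
  layer 0: {S0}
Reachable set: {S0}
Count = 1

1


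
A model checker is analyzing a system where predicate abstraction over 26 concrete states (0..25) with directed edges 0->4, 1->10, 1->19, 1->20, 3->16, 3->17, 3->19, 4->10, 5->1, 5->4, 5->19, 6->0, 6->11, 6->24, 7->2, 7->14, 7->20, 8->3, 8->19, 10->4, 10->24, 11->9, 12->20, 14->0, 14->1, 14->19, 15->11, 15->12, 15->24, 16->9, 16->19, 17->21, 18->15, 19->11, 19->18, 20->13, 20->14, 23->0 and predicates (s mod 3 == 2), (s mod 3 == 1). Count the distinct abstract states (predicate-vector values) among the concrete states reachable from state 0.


BFS from 0:
Concrete reachable: {0, 4, 10, 24}
Abstract via predicates (s mod 3 == 2), (s mod 3 == 1):
  (0,0) <- {0, 24}
  (0,1) <- {4, 10}
Distinct abstract states = 2

2


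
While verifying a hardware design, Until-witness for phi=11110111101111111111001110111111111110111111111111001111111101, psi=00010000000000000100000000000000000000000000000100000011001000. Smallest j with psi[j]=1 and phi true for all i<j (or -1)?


(phi U psi) at 0: need smallest j with psi[j]=1 and phi[i]=1 for all i in [0,j).
Scan from step 0:
  step 0: phi=1, psi=0 -> continue
  step 1: phi=1, psi=0 -> continue
  step 2: phi=1, psi=0 -> continue
  step 3: psi=1 and phi held for [0,3) -> witness found
Witness step = 3

3


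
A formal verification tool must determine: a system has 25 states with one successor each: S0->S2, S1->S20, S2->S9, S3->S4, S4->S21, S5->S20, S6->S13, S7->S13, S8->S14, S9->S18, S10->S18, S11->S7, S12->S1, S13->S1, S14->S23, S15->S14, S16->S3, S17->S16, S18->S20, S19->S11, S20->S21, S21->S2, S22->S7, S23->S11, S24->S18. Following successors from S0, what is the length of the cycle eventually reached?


Trace from S0 until a state repeats:
  S0 -> S2 -> S9 -> S18 -> S20 -> S21 -> S2
S2 first seen at step 1, revisited at step 6.
Cycle length = 6 - 1 = 5

5


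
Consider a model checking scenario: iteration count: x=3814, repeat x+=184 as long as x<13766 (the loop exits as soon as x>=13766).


Step 1: x goes from 3814 toward 13766 by 184; the body runs while x<13766, so iterations = ceil((bound-start)/step)
Step 2: Distance=9952
Step 3: ceil(9952/184)=55

55


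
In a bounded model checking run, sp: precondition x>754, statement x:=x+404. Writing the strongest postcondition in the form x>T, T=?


Formula: sp(P, x:=E) = exists old_x. (x = E[old_x/x]) AND P[old_x/x] (old_x is the value of x before the assignment; eliminate old_x by solving x = E[old_x/x] for old_x)
Step 1: Precondition P: x>754, i.e. old_x > 754
Step 2: Assignment gives x = old_x + 404, so old_x = x - 404
Step 3: Substitute into P: x - 404 > 754
Step 4: Simplify: x > 754+404 = 1158

1158


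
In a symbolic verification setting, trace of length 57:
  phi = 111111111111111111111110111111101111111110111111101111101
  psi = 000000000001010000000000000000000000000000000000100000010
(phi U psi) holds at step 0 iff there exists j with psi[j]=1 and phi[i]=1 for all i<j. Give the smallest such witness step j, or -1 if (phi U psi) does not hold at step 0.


(phi U psi) at 0: need smallest j with psi[j]=1 and phi[i]=1 for all i in [0,j).
Scan from step 0:
  step 0: phi=1, psi=0 -> continue
  step 1: phi=1, psi=0 -> continue
  step 2: phi=1, psi=0 -> continue
  step 3: phi=1, psi=0 -> continue
  step 11: psi=1 and phi held for [0,11) -> witness found
Witness step = 11

11


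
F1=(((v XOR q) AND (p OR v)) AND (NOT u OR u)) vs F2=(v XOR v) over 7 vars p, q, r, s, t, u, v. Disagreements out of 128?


F1 = (((v XOR q) AND (p OR v)) AND (NOT u OR u))
F2 = (v XOR v)
Evaluate both on each of 128 rows (bits = p,q,r,s,t,u,v):
  row 0 [0000000]: F1=0 F2=0 -> 0
  row 1 [0000001]: F1=1 F2=0 (differ) -> 1
  row 2 [0000010]: F1=0 F2=0 -> 0
  row 3 [0000011]: F1=1 F2=0 (differ) -> 1
  row 4 [0000100]: F1=0 F2=0 -> 0
  (every remaining row is evaluated the same way; all 128 results are listed next)
Full result column, 8 rows per line (p,q,r,s fixed per line; t,u,v runs 000..111 left to right):
  rows 0-7 [p,q,r,s=0000]: 01010101  (ones: 4)
  rows 8-15 [p,q,r,s=0001]: 01010101  (ones: 4)
  rows 16-23 [p,q,r,s=0010]: 01010101  (ones: 4)
  rows 24-31 [p,q,r,s=0011]: 01010101  (ones: 4)
  rows 32-39 [p,q,r,s=0100]: 00000000  (ones: 0)
  rows 40-47 [p,q,r,s=0101]: 00000000  (ones: 0)
  rows 48-55 [p,q,r,s=0110]: 00000000  (ones: 0)
  rows 56-63 [p,q,r,s=0111]: 00000000  (ones: 0)
  rows 64-71 [p,q,r,s=1000]: 01010101  (ones: 4)
  rows 72-79 [p,q,r,s=1001]: 01010101  (ones: 4)
  rows 80-87 [p,q,r,s=1010]: 01010101  (ones: 4)
  rows 88-95 [p,q,r,s=1011]: 01010101  (ones: 4)
  rows 96-103 [p,q,r,s=1100]: 10101010  (ones: 4)
  rows 104-111 [p,q,r,s=1101]: 10101010  (ones: 4)
  rows 112-119 [p,q,r,s=1110]: 10101010  (ones: 4)
  rows 120-127 [p,q,r,s=1111]: 10101010  (ones: 4)
Disagreements = 4+4+4+4+0+0+0+0+4+4+4+4+4+4+4+4 = 48

48


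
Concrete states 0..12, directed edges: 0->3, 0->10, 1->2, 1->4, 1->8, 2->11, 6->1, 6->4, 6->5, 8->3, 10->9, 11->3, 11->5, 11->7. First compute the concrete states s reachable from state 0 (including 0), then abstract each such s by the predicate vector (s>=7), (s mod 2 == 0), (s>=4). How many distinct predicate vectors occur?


BFS from 0:
Concrete reachable: {0, 3, 9, 10}
Abstract via predicates (s>=7), (s mod 2 == 0), (s>=4):
  (0,0,0) <- {3}
  (0,1,0) <- {0}
  (1,0,1) <- {9}
  (1,1,1) <- {10}
Distinct abstract states = 4

4


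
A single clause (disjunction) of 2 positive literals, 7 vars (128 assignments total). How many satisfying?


Step 1: Total=2^7=128
Step 2: Unsat when all 2 false: 2^5=32
Step 3: Sat=128-32=96

96


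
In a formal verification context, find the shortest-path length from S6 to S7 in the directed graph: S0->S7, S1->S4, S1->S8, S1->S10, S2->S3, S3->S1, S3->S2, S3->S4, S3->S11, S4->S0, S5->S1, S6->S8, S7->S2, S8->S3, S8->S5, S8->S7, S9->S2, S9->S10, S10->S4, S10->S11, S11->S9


BFS layer-by-layer from S6:
  dist 0: {S6}
  dist 1: {S8}
  dist 2: {S3, S5, S7}
  -> S7 reached at distance 2
Shortest path length = 2

2


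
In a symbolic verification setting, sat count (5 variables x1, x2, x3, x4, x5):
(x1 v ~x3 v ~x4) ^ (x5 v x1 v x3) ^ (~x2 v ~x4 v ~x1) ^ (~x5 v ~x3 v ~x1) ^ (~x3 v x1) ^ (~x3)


CNF with 6 clauses over 5 vars (32 assignments).
An assignment satisfies CNF iff every clause has >=1 true literal.
Check each row (bits = x1,x2,x3,x4,x5; clause T/F shown):
  row 0 [00000]: clauses=TFTTTT -> 0
  row 1 [00001]: clauses=TTTTTT -> 1
  row 2 [00010]: clauses=TFTTTT -> 0
  row 3 [00011]: clauses=TTTTTT -> 1
  row 4 [00100]: clauses=TTTTFF -> 0
  row 5 [00101]: clauses=TTTTFF -> 0
  row 6 [00110]: clauses=FTTTFF -> 0
  row 7 [00111]: clauses=FTTTFF -> 0
  row 8 [01000]: clauses=TFTTTT -> 0
  row 9 [01001]: clauses=TTTTTT -> 1
  row 10 [01010]: clauses=TFTTTT -> 0
  row 11 [01011]: clauses=TTTTTT -> 1
  row 12 [01100]: clauses=TTTTFF -> 0
  row 13 [01101]: clauses=TTTTFF -> 0
  row 14 [01110]: clauses=FTTTFF -> 0
  row 15 [01111]: clauses=FTTTFF -> 0
  row 16 [10000]: clauses=TTTTTT -> 1
  row 17 [10001]: clauses=TTTTTT -> 1
  row 18 [10010]: clauses=TTTTTT -> 1
  row 19 [10011]: clauses=TTTTTT -> 1
  row 20 [10100]: clauses=TTTTTF -> 0
  row 21 [10101]: clauses=TTTFTF -> 0
  row 22 [10110]: clauses=TTTTTF -> 0
  row 23 [10111]: clauses=TTTFTF -> 0
  row 24 [11000]: clauses=TTTTTT -> 1
  row 25 [11001]: clauses=TTTTTT -> 1
  row 26 [11010]: clauses=TTFTTT -> 0
  row 27 [11011]: clauses=TTFTTT -> 0
  row 28 [11100]: clauses=TTTTTF -> 0
  row 29 [11101]: clauses=TTTFTF -> 0
  row 30 [11110]: clauses=TTFTTF -> 0
  row 31 [11111]: clauses=TTFFTF -> 0
Full result column, 8 rows per line (x1,x2 fixed per line; x3,x4,x5 runs 000..111 left to right):
  rows 0-7 [x1,x2=00]: 01010000  (ones: 2)
  rows 8-15 [x1,x2=01]: 01010000  (ones: 2)
  rows 16-23 [x1,x2=10]: 11110000  (ones: 4)
  rows 24-31 [x1,x2=11]: 11000000  (ones: 2)
Satisfying assignments = 2+2+4+2 = 10

10


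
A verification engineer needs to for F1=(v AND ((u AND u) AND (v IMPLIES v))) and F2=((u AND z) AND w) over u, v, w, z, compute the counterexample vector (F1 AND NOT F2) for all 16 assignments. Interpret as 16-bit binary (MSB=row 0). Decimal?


F1 = (v AND ((u AND u) AND (v IMPLIES v)))
F2 = ((u AND z) AND w)
Counterexample to F1=>F2 is where F1=1 and F2=0.
Evaluate each row (bits = u,v,w,z, MSB first):
  row 0 [0000]: F1=0 F2=0 -> F1&~F2 -> 0
  row 1 [0001]: F1=0 F2=0 -> F1&~F2 -> 0
  row 2 [0010]: F1=0 F2=0 -> F1&~F2 -> 0
  row 3 [0011]: F1=0 F2=0 -> F1&~F2 -> 0
  row 4 [0100]: F1=0 F2=0 -> F1&~F2 -> 0
  row 5 [0101]: F1=0 F2=0 -> F1&~F2 -> 0
  row 6 [0110]: F1=0 F2=0 -> F1&~F2 -> 0
  row 7 [0111]: F1=0 F2=0 -> F1&~F2 -> 0
  row 8 [1000]: F1=0 F2=0 -> F1&~F2 -> 0
  row 9 [1001]: F1=0 F2=0 -> F1&~F2 -> 0
  row 10 [1010]: F1=0 F2=0 -> F1&~F2 -> 0
  row 11 [1011]: F1=0 F2=1 -> F1&~F2 -> 0
  row 12 [1100]: F1=1 F2=0 -> F1&~F2 -> 1
  row 13 [1101]: F1=1 F2=0 -> F1&~F2 -> 1
  row 14 [1110]: F1=1 F2=0 -> F1&~F2 -> 1
  row 15 [1111]: F1=1 F2=1 -> F1&~F2 -> 0
Full result column, 4 rows per line (u,v fixed per line; w,z runs 00..11 left to right):
  rows 0-3 [u,v=00]: 0000  = hex 0
  rows 4-7 [u,v=01]: 0000  = hex 0
  rows 8-11 [u,v=10]: 0000  = hex 0
  rows 12-15 [u,v=11]: 1110  = hex E
Counterexample vector (row 0 .. row 15) = 0000000000001110
Output column grouped in 4s = 0000 0000 0000 1110 = 0x000E
Convert to decimal digit by digit (value = value*16 + digit):
  0 -> 0
  0*16 + 0 = 0
  0*16 + 0 = 0
  0*16 + 14 (E) = 14
Decimal = 14

14


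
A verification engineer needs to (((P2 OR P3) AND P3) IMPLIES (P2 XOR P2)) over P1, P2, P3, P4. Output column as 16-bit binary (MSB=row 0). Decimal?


Formula: (((P2 OR P3) AND P3) IMPLIES (P2 XOR P2)) over P1, P2, P3, P4 (16 rows)
Evaluate each row (bits = P1,P2,P3,P4, MSB first):
  row 0 [0000]: (((0 OR 0) AND 0) IMPLIES (0 XOR 0)) -> 1
  row 1 [0001]: (((0 OR 0) AND 0) IMPLIES (0 XOR 0)) -> 1
  row 2 [0010]: (((0 OR 1) AND 1) IMPLIES (0 XOR 0)) -> 0
  row 3 [0011]: (((0 OR 1) AND 1) IMPLIES (0 XOR 0)) -> 0
  row 4 [0100]: (((1 OR 0) AND 0) IMPLIES (1 XOR 1)) -> 1
  row 5 [0101]: (((1 OR 0) AND 0) IMPLIES (1 XOR 1)) -> 1
  row 6 [0110]: (((1 OR 1) AND 1) IMPLIES (1 XOR 1)) -> 0
  row 7 [0111]: (((1 OR 1) AND 1) IMPLIES (1 XOR 1)) -> 0
  row 8 [1000]: (((0 OR 0) AND 0) IMPLIES (0 XOR 0)) -> 1
  row 9 [1001]: (((0 OR 0) AND 0) IMPLIES (0 XOR 0)) -> 1
  row 10 [1010]: (((0 OR 1) AND 1) IMPLIES (0 XOR 0)) -> 0
  row 11 [1011]: (((0 OR 1) AND 1) IMPLIES (0 XOR 0)) -> 0
  row 12 [1100]: (((1 OR 0) AND 0) IMPLIES (1 XOR 1)) -> 1
  row 13 [1101]: (((1 OR 0) AND 0) IMPLIES (1 XOR 1)) -> 1
  row 14 [1110]: (((1 OR 1) AND 1) IMPLIES (1 XOR 1)) -> 0
  row 15 [1111]: (((1 OR 1) AND 1) IMPLIES (1 XOR 1)) -> 0
Full result column, 4 rows per line (P1,P2 fixed per line; P3,P4 runs 00..11 left to right):
  rows 0-3 [P1,P2=00]: 1100  = hex C
  rows 4-7 [P1,P2=01]: 1100  = hex C
  rows 8-11 [P1,P2=10]: 1100  = hex C
  rows 12-15 [P1,P2=11]: 1100  = hex C
Output column (row 0 .. row 15) = 1100110011001100
Output column grouped in 4s = 1100 1100 1100 1100 = 0xCCCC
Convert to decimal digit by digit (value = value*16 + digit):
  C -> 12
  12*16 + 12 (C) = 204
  204*16 + 12 (C) = 3276
  3276*16 + 12 (C) = 52428
Decimal = 52428

52428


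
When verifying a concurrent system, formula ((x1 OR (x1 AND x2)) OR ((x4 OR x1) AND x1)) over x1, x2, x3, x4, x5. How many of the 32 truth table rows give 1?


Formula: ((x1 OR (x1 AND x2)) OR ((x4 OR x1) AND x1)) over 5 vars (32 rows)
Evaluate each row (x1, x2, x3, x4, x5 as bits, MSB first):
  row 0 [00000]: ((0 OR (0 AND 0)) OR ((0 OR 0) AND 0)) -> 0
  row 1 [00001]: ((0 OR (0 AND 0)) OR ((0 OR 0) AND 0)) -> 0
  row 2 [00010]: ((0 OR (0 AND 0)) OR ((1 OR 0) AND 0)) -> 0
  row 3 [00011]: ((0 OR (0 AND 0)) OR ((1 OR 0) AND 0)) -> 0
  row 4 [00100]: ((0 OR (0 AND 0)) OR ((0 OR 0) AND 0)) -> 0
  row 5 [00101]: ((0 OR (0 AND 0)) OR ((0 OR 0) AND 0)) -> 0
  row 6 [00110]: ((0 OR (0 AND 0)) OR ((1 OR 0) AND 0)) -> 0
  row 7 [00111]: ((0 OR (0 AND 0)) OR ((1 OR 0) AND 0)) -> 0
  row 8 [01000]: ((0 OR (0 AND 1)) OR ((0 OR 0) AND 0)) -> 0
  row 9 [01001]: ((0 OR (0 AND 1)) OR ((0 OR 0) AND 0)) -> 0
  row 10 [01010]: ((0 OR (0 AND 1)) OR ((1 OR 0) AND 0)) -> 0
  row 11 [01011]: ((0 OR (0 AND 1)) OR ((1 OR 0) AND 0)) -> 0
  row 12 [01100]: ((0 OR (0 AND 1)) OR ((0 OR 0) AND 0)) -> 0
  row 13 [01101]: ((0 OR (0 AND 1)) OR ((0 OR 0) AND 0)) -> 0
  row 14 [01110]: ((0 OR (0 AND 1)) OR ((1 OR 0) AND 0)) -> 0
  row 15 [01111]: ((0 OR (0 AND 1)) OR ((1 OR 0) AND 0)) -> 0
  row 16 [10000]: ((1 OR (1 AND 0)) OR ((0 OR 1) AND 1)) -> 1
  row 17 [10001]: ((1 OR (1 AND 0)) OR ((0 OR 1) AND 1)) -> 1
  row 18 [10010]: ((1 OR (1 AND 0)) OR ((1 OR 1) AND 1)) -> 1
  row 19 [10011]: ((1 OR (1 AND 0)) OR ((1 OR 1) AND 1)) -> 1
  row 20 [10100]: ((1 OR (1 AND 0)) OR ((0 OR 1) AND 1)) -> 1
  row 21 [10101]: ((1 OR (1 AND 0)) OR ((0 OR 1) AND 1)) -> 1
  row 22 [10110]: ((1 OR (1 AND 0)) OR ((1 OR 1) AND 1)) -> 1
  row 23 [10111]: ((1 OR (1 AND 0)) OR ((1 OR 1) AND 1)) -> 1
  row 24 [11000]: ((1 OR (1 AND 1)) OR ((0 OR 1) AND 1)) -> 1
  row 25 [11001]: ((1 OR (1 AND 1)) OR ((0 OR 1) AND 1)) -> 1
  row 26 [11010]: ((1 OR (1 AND 1)) OR ((1 OR 1) AND 1)) -> 1
  row 27 [11011]: ((1 OR (1 AND 1)) OR ((1 OR 1) AND 1)) -> 1
  row 28 [11100]: ((1 OR (1 AND 1)) OR ((0 OR 1) AND 1)) -> 1
  row 29 [11101]: ((1 OR (1 AND 1)) OR ((0 OR 1) AND 1)) -> 1
  row 30 [11110]: ((1 OR (1 AND 1)) OR ((1 OR 1) AND 1)) -> 1
  row 31 [11111]: ((1 OR (1 AND 1)) OR ((1 OR 1) AND 1)) -> 1
Full result column, 8 rows per line (x1,x2 fixed per line; x3,x4,x5 runs 000..111 left to right):
  rows 0-7 [x1,x2=00]: 00000000  (ones: 0)
  rows 8-15 [x1,x2=01]: 00000000  (ones: 0)
  rows 16-23 [x1,x2=10]: 11111111  (ones: 8)
  rows 24-31 [x1,x2=11]: 11111111  (ones: 8)
Count of 1-rows = 0+0+8+8 = 16

16


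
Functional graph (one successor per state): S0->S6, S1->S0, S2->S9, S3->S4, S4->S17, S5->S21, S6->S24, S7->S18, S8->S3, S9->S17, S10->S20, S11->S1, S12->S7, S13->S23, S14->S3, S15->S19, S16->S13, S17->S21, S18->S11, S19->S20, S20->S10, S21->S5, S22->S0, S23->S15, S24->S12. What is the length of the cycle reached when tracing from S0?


Trace from S0 until a state repeats:
  S0 -> S6 -> S24 -> S12 -> S7 -> S18 -> S11 -> S1 -> S0
S0 first seen at step 0, revisited at step 8.
Cycle length = 8 - 0 = 8

8


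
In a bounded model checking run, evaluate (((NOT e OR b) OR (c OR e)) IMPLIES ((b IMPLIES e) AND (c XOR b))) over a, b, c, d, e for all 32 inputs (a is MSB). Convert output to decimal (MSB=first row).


Formula: (((NOT e OR b) OR (c OR e)) IMPLIES ((b IMPLIES e) AND (c XOR b))) over a, b, c, d, e (32 rows)
Evaluate each row (bits = a,b,c,d,e, MSB first):
  row 0 [00000]: (((NOT 0 OR 0) OR (0 OR 0)) IMPLIES ((0 IMPLIES 0) AND (0 XOR 0))) -> 0
  row 1 [00001]: (((NOT 1 OR 0) OR (0 OR 1)) IMPLIES ((0 IMPLIES 1) AND (0 XOR 0))) -> 0
  row 2 [00010]: (((NOT 0 OR 0) OR (0 OR 0)) IMPLIES ((0 IMPLIES 0) AND (0 XOR 0))) -> 0
  row 3 [00011]: (((NOT 1 OR 0) OR (0 OR 1)) IMPLIES ((0 IMPLIES 1) AND (0 XOR 0))) -> 0
  row 4 [00100]: (((NOT 0 OR 0) OR (1 OR 0)) IMPLIES ((0 IMPLIES 0) AND (1 XOR 0))) -> 1
  row 5 [00101]: (((NOT 1 OR 0) OR (1 OR 1)) IMPLIES ((0 IMPLIES 1) AND (1 XOR 0))) -> 1
  row 6 [00110]: (((NOT 0 OR 0) OR (1 OR 0)) IMPLIES ((0 IMPLIES 0) AND (1 XOR 0))) -> 1
  row 7 [00111]: (((NOT 1 OR 0) OR (1 OR 1)) IMPLIES ((0 IMPLIES 1) AND (1 XOR 0))) -> 1
  row 8 [01000]: (((NOT 0 OR 1) OR (0 OR 0)) IMPLIES ((1 IMPLIES 0) AND (0 XOR 1))) -> 0
  row 9 [01001]: (((NOT 1 OR 1) OR (0 OR 1)) IMPLIES ((1 IMPLIES 1) AND (0 XOR 1))) -> 1
  row 10 [01010]: (((NOT 0 OR 1) OR (0 OR 0)) IMPLIES ((1 IMPLIES 0) AND (0 XOR 1))) -> 0
  row 11 [01011]: (((NOT 1 OR 1) OR (0 OR 1)) IMPLIES ((1 IMPLIES 1) AND (0 XOR 1))) -> 1
  row 12 [01100]: (((NOT 0 OR 1) OR (1 OR 0)) IMPLIES ((1 IMPLIES 0) AND (1 XOR 1))) -> 0
  row 13 [01101]: (((NOT 1 OR 1) OR (1 OR 1)) IMPLIES ((1 IMPLIES 1) AND (1 XOR 1))) -> 0
  row 14 [01110]: (((NOT 0 OR 1) OR (1 OR 0)) IMPLIES ((1 IMPLIES 0) AND (1 XOR 1))) -> 0
  row 15 [01111]: (((NOT 1 OR 1) OR (1 OR 1)) IMPLIES ((1 IMPLIES 1) AND (1 XOR 1))) -> 0
  row 16 [10000]: (((NOT 0 OR 0) OR (0 OR 0)) IMPLIES ((0 IMPLIES 0) AND (0 XOR 0))) -> 0
  row 17 [10001]: (((NOT 1 OR 0) OR (0 OR 1)) IMPLIES ((0 IMPLIES 1) AND (0 XOR 0))) -> 0
  row 18 [10010]: (((NOT 0 OR 0) OR (0 OR 0)) IMPLIES ((0 IMPLIES 0) AND (0 XOR 0))) -> 0
  row 19 [10011]: (((NOT 1 OR 0) OR (0 OR 1)) IMPLIES ((0 IMPLIES 1) AND (0 XOR 0))) -> 0
  row 20 [10100]: (((NOT 0 OR 0) OR (1 OR 0)) IMPLIES ((0 IMPLIES 0) AND (1 XOR 0))) -> 1
  row 21 [10101]: (((NOT 1 OR 0) OR (1 OR 1)) IMPLIES ((0 IMPLIES 1) AND (1 XOR 0))) -> 1
  row 22 [10110]: (((NOT 0 OR 0) OR (1 OR 0)) IMPLIES ((0 IMPLIES 0) AND (1 XOR 0))) -> 1
  row 23 [10111]: (((NOT 1 OR 0) OR (1 OR 1)) IMPLIES ((0 IMPLIES 1) AND (1 XOR 0))) -> 1
  row 24 [11000]: (((NOT 0 OR 1) OR (0 OR 0)) IMPLIES ((1 IMPLIES 0) AND (0 XOR 1))) -> 0
  row 25 [11001]: (((NOT 1 OR 1) OR (0 OR 1)) IMPLIES ((1 IMPLIES 1) AND (0 XOR 1))) -> 1
  row 26 [11010]: (((NOT 0 OR 1) OR (0 OR 0)) IMPLIES ((1 IMPLIES 0) AND (0 XOR 1))) -> 0
  row 27 [11011]: (((NOT 1 OR 1) OR (0 OR 1)) IMPLIES ((1 IMPLIES 1) AND (0 XOR 1))) -> 1
  row 28 [11100]: (((NOT 0 OR 1) OR (1 OR 0)) IMPLIES ((1 IMPLIES 0) AND (1 XOR 1))) -> 0
  row 29 [11101]: (((NOT 1 OR 1) OR (1 OR 1)) IMPLIES ((1 IMPLIES 1) AND (1 XOR 1))) -> 0
  row 30 [11110]: (((NOT 0 OR 1) OR (1 OR 0)) IMPLIES ((1 IMPLIES 0) AND (1 XOR 1))) -> 0
  row 31 [11111]: (((NOT 1 OR 1) OR (1 OR 1)) IMPLIES ((1 IMPLIES 1) AND (1 XOR 1))) -> 0
Full result column, 4 rows per line (a,b,c fixed per line; d,e runs 00..11 left to right):
  rows 0-3 [a,b,c=000]: 0000  = hex 0
  rows 4-7 [a,b,c=001]: 1111  = hex F
  rows 8-11 [a,b,c=010]: 0101  = hex 5
  rows 12-15 [a,b,c=011]: 0000  = hex 0
  rows 16-19 [a,b,c=100]: 0000  = hex 0
  rows 20-23 [a,b,c=101]: 1111  = hex F
  rows 24-27 [a,b,c=110]: 0101  = hex 5
  rows 28-31 [a,b,c=111]: 0000  = hex 0
Output column (row 0 .. row 31) = 00001111010100000000111101010000
Output column grouped in 4s = 0000 1111 0101 0000 0000 1111 0101 0000 = 0x0F500F50
Convert to decimal digit by digit (value = value*16 + digit):
  0 -> 0
  0*16 + 15 (F) = 15
  15*16 + 5 = 245
  245*16 + 0 = 3920
  3920*16 + 0 = 62720
  62720*16 + 15 (F) = 1003535
  1003535*16 + 5 = 16056565
  16056565*16 + 0 = 256905040
Decimal = 256905040

256905040
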